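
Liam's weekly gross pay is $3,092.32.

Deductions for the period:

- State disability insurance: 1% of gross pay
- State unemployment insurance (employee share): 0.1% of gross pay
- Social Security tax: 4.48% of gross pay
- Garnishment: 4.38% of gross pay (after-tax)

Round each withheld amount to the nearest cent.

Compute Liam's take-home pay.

$2,784.33

State unemployment insurance (employee share): $3,092.32 × 0.001 = $3.09
Social Security tax: $3,092.32 × 0.0448 = $138.54
State disability insurance: $3,092.32 × 0.01 = $30.92
Garnishment: $3,092.32 × 0.0438 = $135.44
Total deductions = $3.09 + $138.54 + $30.92 + $135.44 = $307.99
Net pay = $3,092.32 − $307.99 = $2,784.33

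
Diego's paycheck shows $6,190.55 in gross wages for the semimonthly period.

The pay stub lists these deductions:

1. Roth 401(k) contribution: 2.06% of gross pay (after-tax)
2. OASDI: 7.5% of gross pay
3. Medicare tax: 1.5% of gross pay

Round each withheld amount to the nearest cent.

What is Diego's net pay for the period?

Medicare tax: $6,190.55 × 0.015 = $92.86
OASDI: $6,190.55 × 0.075 = $464.29
Roth 401(k) contribution: $6,190.55 × 0.0206 = $127.53
Total deductions = $92.86 + $464.29 + $127.53 = $684.68
Net pay = $6,190.55 − $684.68 = $5,505.87

$5,505.87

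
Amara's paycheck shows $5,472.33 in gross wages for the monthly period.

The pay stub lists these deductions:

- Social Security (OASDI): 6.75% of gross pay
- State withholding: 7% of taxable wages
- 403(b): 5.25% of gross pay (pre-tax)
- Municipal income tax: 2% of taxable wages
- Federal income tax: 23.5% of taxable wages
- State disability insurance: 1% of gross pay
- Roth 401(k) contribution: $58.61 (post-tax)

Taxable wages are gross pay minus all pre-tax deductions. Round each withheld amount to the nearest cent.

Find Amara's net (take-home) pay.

$3,017.19

403(b): $5,472.33 × 0.0525 = $287.30
Taxable wages = $5,472.33 − $287.30 = $5,185.03
Federal income tax: $5,185.03 × 0.235 = $1,218.48
State withholding: $5,185.03 × 0.07 = $362.95
Municipal income tax: $5,185.03 × 0.02 = $103.70
Social Security (OASDI): $5,472.33 × 0.0675 = $369.38
State disability insurance: $5,472.33 × 0.01 = $54.72
Roth 401(k) contribution: $58.61
Total deductions = $287.30 + $1,218.48 + $362.95 + $103.70 + $369.38 + $54.72 + $58.61 = $2,455.14
Net pay = $5,472.33 − $2,455.14 = $3,017.19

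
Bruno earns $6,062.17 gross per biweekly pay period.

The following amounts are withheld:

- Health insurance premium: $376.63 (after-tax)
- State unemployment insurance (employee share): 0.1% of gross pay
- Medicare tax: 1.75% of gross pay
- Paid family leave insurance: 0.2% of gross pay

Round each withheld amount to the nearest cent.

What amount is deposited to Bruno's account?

$5,561.27

State unemployment insurance (employee share): $6,062.17 × 0.001 = $6.06
Medicare tax: $6,062.17 × 0.0175 = $106.09
Paid family leave insurance: $6,062.17 × 0.002 = $12.12
Health insurance premium: $376.63
Total deductions = $6.06 + $106.09 + $12.12 + $376.63 = $500.90
Net pay = $6,062.17 − $500.90 = $5,561.27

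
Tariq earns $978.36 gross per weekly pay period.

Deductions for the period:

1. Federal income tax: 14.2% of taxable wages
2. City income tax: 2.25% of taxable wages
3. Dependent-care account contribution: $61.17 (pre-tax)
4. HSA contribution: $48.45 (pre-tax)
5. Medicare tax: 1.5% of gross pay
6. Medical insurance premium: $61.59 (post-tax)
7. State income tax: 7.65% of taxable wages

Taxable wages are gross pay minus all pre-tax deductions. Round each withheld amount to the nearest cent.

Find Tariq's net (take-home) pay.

$583.10

Dependent-care account contribution: $61.17
HSA contribution: $48.45
Pre-tax total = $61.17 + $48.45 = $109.62
Taxable wages = $978.36 − $109.62 = $868.74
Federal income tax: $868.74 × 0.142 = $123.36
City income tax: $868.74 × 0.0225 = $19.55
State income tax: $868.74 × 0.0765 = $66.46
Medicare tax: $978.36 × 0.015 = $14.68
Medical insurance premium: $61.59
Total deductions = $61.17 + $48.45 + $123.36 + $19.55 + $66.46 + $14.68 + $61.59 = $395.26
Net pay = $978.36 − $395.26 = $583.10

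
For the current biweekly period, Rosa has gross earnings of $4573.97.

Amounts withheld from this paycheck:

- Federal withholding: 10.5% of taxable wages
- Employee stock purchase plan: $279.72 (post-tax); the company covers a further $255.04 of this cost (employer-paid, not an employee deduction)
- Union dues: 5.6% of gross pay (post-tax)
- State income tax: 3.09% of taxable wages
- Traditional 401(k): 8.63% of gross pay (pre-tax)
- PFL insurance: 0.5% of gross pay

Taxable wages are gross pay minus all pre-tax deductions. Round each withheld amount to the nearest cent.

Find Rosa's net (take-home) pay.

$3052.55

Traditional 401(k): $4573.97 × 0.0863 = $394.73
Taxable wages = $4573.97 − $394.73 = $4179.24
Federal withholding: $4179.24 × 0.105 = $438.82
State income tax: $4179.24 × 0.0309 = $129.14
PFL insurance: $4573.97 × 0.005 = $22.87
Employee stock purchase plan: $279.72
Union dues: $4573.97 × 0.056 = $256.14
(Employer's $255.04 toward employee stock purchase plan is not withheld from the employee.)
Total deductions = $394.73 + $438.82 + $129.14 + $22.87 + $279.72 + $256.14 = $1521.42
Net pay = $4573.97 − $1521.42 = $3052.55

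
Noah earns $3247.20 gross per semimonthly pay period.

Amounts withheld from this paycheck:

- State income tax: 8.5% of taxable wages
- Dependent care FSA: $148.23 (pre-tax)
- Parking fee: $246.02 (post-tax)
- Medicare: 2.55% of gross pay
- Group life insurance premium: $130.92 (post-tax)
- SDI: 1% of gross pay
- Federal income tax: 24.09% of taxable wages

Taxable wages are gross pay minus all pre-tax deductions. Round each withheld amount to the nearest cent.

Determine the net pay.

Dependent care FSA: $148.23
Taxable wages = $3247.20 − $148.23 = $3098.97
State income tax: $3098.97 × 0.085 = $263.41
Federal income tax: $3098.97 × 0.2409 = $746.54
SDI: $3247.20 × 0.01 = $32.47
Medicare: $3247.20 × 0.0255 = $82.80
Group life insurance premium: $130.92
Parking fee: $246.02
Total deductions = $148.23 + $263.41 + $746.54 + $32.47 + $82.80 + $130.92 + $246.02 = $1650.39
Net pay = $3247.20 − $1650.39 = $1596.81

$1596.81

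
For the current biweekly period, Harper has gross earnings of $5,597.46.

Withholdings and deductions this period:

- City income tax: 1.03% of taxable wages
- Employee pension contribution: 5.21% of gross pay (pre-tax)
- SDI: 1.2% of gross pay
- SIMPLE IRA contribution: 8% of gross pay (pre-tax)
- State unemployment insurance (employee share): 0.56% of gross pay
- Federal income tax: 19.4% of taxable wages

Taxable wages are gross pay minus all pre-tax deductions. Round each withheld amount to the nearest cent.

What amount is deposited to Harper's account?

Employee pension contribution: $5,597.46 × 0.0521 = $291.63
SIMPLE IRA contribution: $5,597.46 × 0.08 = $447.80
Pre-tax total = $291.63 + $447.80 = $739.43
Taxable wages = $5,597.46 − $739.43 = $4,858.03
City income tax: $4,858.03 × 0.0103 = $50.04
Federal income tax: $4,858.03 × 0.194 = $942.46
State unemployment insurance (employee share): $5,597.46 × 0.0056 = $31.35
SDI: $5,597.46 × 0.012 = $67.17
Total deductions = $291.63 + $447.80 + $50.04 + $942.46 + $31.35 + $67.17 = $1,830.45
Net pay = $5,597.46 − $1,830.45 = $3,767.01

$3,767.01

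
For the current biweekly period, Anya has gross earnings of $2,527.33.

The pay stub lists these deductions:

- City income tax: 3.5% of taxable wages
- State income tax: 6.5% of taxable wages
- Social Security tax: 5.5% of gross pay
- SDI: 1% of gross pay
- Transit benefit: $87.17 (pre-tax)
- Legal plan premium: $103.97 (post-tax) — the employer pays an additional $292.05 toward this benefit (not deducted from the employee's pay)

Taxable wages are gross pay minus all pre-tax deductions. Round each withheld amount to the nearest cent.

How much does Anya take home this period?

Transit benefit: $87.17
Taxable wages = $2,527.33 − $87.17 = $2,440.16
State income tax: $2,440.16 × 0.065 = $158.61
City income tax: $2,440.16 × 0.035 = $85.41
SDI: $2,527.33 × 0.01 = $25.27
Social Security tax: $2,527.33 × 0.055 = $139.00
Legal plan premium: $103.97
(Employer's $292.05 toward legal plan premium is not withheld from the employee.)
Total deductions = $87.17 + $158.61 + $85.41 + $25.27 + $139.00 + $103.97 = $599.43
Net pay = $2,527.33 − $599.43 = $1,927.90

$1,927.90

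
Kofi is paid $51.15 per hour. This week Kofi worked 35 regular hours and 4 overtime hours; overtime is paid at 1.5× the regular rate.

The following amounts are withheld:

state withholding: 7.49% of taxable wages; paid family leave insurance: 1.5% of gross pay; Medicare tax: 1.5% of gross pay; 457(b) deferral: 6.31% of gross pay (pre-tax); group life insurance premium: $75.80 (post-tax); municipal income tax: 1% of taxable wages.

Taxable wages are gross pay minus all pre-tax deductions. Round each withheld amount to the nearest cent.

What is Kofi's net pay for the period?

Regular pay: 35 × $51.15 = $1,790.25
Overtime pay: 4 × $51.15 × 1.5 = $306.90
Gross pay = $1,790.25 + $306.90 = $2,097.15
457(b) deferral: $2,097.15 × 0.0631 = $132.33
Taxable wages = $2,097.15 − $132.33 = $1,964.82
State withholding: $1,964.82 × 0.0749 = $147.17
Municipal income tax: $1,964.82 × 0.01 = $19.65
Paid family leave insurance: $2,097.15 × 0.015 = $31.46
Medicare tax: $2,097.15 × 0.015 = $31.46
Group life insurance premium: $75.80
Total deductions = $132.33 + $147.17 + $19.65 + $31.46 + $31.46 + $75.80 = $437.87
Net pay = $2,097.15 − $437.87 = $1,659.28

$1,659.28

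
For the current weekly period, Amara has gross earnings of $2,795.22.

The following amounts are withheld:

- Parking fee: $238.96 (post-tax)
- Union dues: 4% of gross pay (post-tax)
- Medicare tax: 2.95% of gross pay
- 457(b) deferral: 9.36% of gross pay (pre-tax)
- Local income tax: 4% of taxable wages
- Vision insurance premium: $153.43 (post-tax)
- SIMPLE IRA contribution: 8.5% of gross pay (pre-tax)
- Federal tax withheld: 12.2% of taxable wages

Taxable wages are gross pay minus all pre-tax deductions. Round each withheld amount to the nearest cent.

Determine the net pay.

SIMPLE IRA contribution: $2,795.22 × 0.085 = $237.59
457(b) deferral: $2,795.22 × 0.0936 = $261.63
Pre-tax total = $237.59 + $261.63 = $499.22
Taxable wages = $2,795.22 − $499.22 = $2,296.00
Local income tax: $2,296.00 × 0.04 = $91.84
Federal tax withheld: $2,296.00 × 0.122 = $280.11
Medicare tax: $2,795.22 × 0.0295 = $82.46
Union dues: $2,795.22 × 0.04 = $111.81
Parking fee: $238.96
Vision insurance premium: $153.43
Total deductions = $237.59 + $261.63 + $91.84 + $280.11 + $82.46 + $111.81 + $238.96 + $153.43 = $1,457.83
Net pay = $2,795.22 − $1,457.83 = $1,337.39

$1,337.39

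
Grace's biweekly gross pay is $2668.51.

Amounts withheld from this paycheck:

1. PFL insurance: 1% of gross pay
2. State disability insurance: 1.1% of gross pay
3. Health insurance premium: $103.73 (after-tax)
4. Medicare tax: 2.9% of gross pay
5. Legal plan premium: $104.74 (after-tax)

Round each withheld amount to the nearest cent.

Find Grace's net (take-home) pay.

Medicare tax: $2668.51 × 0.029 = $77.39
State disability insurance: $2668.51 × 0.011 = $29.35
PFL insurance: $2668.51 × 0.01 = $26.69
Health insurance premium: $103.73
Legal plan premium: $104.74
Total deductions = $77.39 + $29.35 + $26.69 + $103.73 + $104.74 = $341.90
Net pay = $2668.51 − $341.90 = $2326.61

$2326.61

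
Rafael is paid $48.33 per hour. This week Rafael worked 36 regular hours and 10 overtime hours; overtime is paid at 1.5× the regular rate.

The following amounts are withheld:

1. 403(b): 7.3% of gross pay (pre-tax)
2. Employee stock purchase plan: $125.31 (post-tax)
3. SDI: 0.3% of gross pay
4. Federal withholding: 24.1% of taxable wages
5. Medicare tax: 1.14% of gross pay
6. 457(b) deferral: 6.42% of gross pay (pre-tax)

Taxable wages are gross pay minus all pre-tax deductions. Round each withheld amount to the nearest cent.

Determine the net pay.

Regular pay: 36 × $48.33 = $1,739.88
Overtime pay: 10 × $48.33 × 1.5 = $724.95
Gross pay = $1,739.88 + $724.95 = $2,464.83
403(b): $2,464.83 × 0.073 = $179.93
457(b) deferral: $2,464.83 × 0.0642 = $158.24
Pre-tax total = $179.93 + $158.24 = $338.17
Taxable wages = $2,464.83 − $338.17 = $2,126.66
Federal withholding: $2,126.66 × 0.241 = $512.53
SDI: $2,464.83 × 0.003 = $7.39
Medicare tax: $2,464.83 × 0.0114 = $28.10
Employee stock purchase plan: $125.31
Total deductions = $179.93 + $158.24 + $512.53 + $7.39 + $28.10 + $125.31 = $1,011.50
Net pay = $2,464.83 − $1,011.50 = $1,453.33

$1,453.33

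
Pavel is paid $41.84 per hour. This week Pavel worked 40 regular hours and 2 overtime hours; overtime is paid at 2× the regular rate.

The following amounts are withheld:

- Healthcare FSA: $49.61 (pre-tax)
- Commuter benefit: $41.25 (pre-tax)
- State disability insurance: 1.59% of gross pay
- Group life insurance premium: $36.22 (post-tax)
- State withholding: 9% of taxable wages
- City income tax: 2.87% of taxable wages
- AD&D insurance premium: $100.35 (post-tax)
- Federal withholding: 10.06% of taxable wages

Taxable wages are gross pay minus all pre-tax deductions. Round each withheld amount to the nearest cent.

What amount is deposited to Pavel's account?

Regular pay: 40 × $41.84 = $1673.60
Overtime pay: 2 × $41.84 × 2 = $167.36
Gross pay = $1673.60 + $167.36 = $1840.96
Commuter benefit: $41.25
Healthcare FSA: $49.61
Pre-tax total = $41.25 + $49.61 = $90.86
Taxable wages = $1840.96 − $90.86 = $1750.10
Federal withholding: $1750.10 × 0.1006 = $176.06
State withholding: $1750.10 × 0.09 = $157.51
City income tax: $1750.10 × 0.0287 = $50.23
State disability insurance: $1840.96 × 0.0159 = $29.27
AD&D insurance premium: $100.35
Group life insurance premium: $36.22
Total deductions = $41.25 + $49.61 + $176.06 + $157.51 + $50.23 + $29.27 + $100.35 + $36.22 = $640.50
Net pay = $1840.96 − $640.50 = $1200.46

$1200.46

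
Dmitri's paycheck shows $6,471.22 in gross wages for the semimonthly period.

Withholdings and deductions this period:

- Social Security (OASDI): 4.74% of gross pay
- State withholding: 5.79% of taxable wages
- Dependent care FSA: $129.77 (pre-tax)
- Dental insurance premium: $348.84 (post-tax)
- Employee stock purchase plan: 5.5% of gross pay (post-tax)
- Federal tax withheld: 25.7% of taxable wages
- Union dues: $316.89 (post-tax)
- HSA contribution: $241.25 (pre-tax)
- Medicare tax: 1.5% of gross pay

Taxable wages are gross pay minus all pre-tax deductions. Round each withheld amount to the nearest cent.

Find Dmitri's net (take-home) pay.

Dependent care FSA: $129.77
HSA contribution: $241.25
Pre-tax total = $129.77 + $241.25 = $371.02
Taxable wages = $6,471.22 − $371.02 = $6,100.20
Federal tax withheld: $6,100.20 × 0.257 = $1,567.75
State withholding: $6,100.20 × 0.0579 = $353.20
Social Security (OASDI): $6,471.22 × 0.0474 = $306.74
Medicare tax: $6,471.22 × 0.015 = $97.07
Dental insurance premium: $348.84
Employee stock purchase plan: $6,471.22 × 0.055 = $355.92
Union dues: $316.89
Total deductions = $129.77 + $241.25 + $1,567.75 + $353.20 + $306.74 + $97.07 + $348.84 + $355.92 + $316.89 = $3,717.43
Net pay = $6,471.22 − $3,717.43 = $2,753.79

$2,753.79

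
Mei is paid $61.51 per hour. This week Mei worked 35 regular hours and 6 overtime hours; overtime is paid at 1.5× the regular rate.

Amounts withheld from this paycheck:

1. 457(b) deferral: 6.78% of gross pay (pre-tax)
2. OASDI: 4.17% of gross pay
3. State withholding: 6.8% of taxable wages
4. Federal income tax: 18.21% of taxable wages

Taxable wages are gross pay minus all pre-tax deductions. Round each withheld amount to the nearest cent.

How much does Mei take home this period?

Regular pay: 35 × $61.51 = $2,152.85
Overtime pay: 6 × $61.51 × 1.5 = $553.59
Gross pay = $2,152.85 + $553.59 = $2,706.44
457(b) deferral: $2,706.44 × 0.0678 = $183.50
Taxable wages = $2,706.44 − $183.50 = $2,522.94
Federal income tax: $2,522.94 × 0.1821 = $459.43
State withholding: $2,522.94 × 0.068 = $171.56
OASDI: $2,706.44 × 0.0417 = $112.86
Total deductions = $183.50 + $459.43 + $171.56 + $112.86 = $927.35
Net pay = $2,706.44 − $927.35 = $1,779.09

$1,779.09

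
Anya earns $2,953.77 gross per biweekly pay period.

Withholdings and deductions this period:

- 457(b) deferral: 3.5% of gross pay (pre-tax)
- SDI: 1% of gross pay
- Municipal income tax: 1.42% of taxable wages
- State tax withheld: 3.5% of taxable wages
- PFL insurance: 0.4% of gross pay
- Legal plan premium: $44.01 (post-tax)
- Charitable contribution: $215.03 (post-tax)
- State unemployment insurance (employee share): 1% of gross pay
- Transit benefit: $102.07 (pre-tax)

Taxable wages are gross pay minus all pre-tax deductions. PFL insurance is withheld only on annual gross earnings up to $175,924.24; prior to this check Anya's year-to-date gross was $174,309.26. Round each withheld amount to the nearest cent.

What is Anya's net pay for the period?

$2,288.52

457(b) deferral: $2,953.77 × 0.035 = $103.38
Transit benefit: $102.07
Pre-tax total = $103.38 + $102.07 = $205.45
Taxable wages = $2,953.77 − $205.45 = $2,748.32
Municipal income tax: $2,748.32 × 0.0142 = $39.03
State tax withheld: $2,748.32 × 0.035 = $96.19
State unemployment insurance (employee share): $2,953.77 × 0.01 = $29.54
PFL insurance: only $175,924.24 − $174,309.26 = $1,614.98 of this check is subject → $1,614.98 × 0.004 = $6.46
SDI: $2,953.77 × 0.01 = $29.54
Charitable contribution: $215.03
Legal plan premium: $44.01
Total deductions = $103.38 + $102.07 + $39.03 + $96.19 + $29.54 + $6.46 + $29.54 + $215.03 + $44.01 = $665.25
Net pay = $2,953.77 − $665.25 = $2,288.52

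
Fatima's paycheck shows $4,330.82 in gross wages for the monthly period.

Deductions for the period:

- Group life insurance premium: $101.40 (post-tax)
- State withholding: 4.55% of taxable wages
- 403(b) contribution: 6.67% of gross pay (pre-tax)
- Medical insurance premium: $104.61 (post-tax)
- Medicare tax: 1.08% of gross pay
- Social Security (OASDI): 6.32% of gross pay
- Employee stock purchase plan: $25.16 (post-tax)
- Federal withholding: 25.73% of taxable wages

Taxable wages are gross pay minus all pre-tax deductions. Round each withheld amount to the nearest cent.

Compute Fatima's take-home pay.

403(b) contribution: $4,330.82 × 0.0667 = $288.87
Taxable wages = $4,330.82 − $288.87 = $4,041.95
State withholding: $4,041.95 × 0.0455 = $183.91
Federal withholding: $4,041.95 × 0.2573 = $1,039.99
Medicare tax: $4,330.82 × 0.0108 = $46.77
Social Security (OASDI): $4,330.82 × 0.0632 = $273.71
Employee stock purchase plan: $25.16
Medical insurance premium: $104.61
Group life insurance premium: $101.40
Total deductions = $288.87 + $183.91 + $1,039.99 + $46.77 + $273.71 + $25.16 + $104.61 + $101.40 = $2,064.42
Net pay = $4,330.82 − $2,064.42 = $2,266.40

$2,266.40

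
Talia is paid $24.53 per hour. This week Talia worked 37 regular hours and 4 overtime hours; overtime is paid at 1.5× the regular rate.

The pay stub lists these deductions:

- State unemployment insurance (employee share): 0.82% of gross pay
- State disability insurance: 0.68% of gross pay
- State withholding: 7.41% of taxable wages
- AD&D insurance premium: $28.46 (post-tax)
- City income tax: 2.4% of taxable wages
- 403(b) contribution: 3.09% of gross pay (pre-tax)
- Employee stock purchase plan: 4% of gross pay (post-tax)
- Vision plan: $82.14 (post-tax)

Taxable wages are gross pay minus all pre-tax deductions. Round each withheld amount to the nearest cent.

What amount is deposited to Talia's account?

$753.31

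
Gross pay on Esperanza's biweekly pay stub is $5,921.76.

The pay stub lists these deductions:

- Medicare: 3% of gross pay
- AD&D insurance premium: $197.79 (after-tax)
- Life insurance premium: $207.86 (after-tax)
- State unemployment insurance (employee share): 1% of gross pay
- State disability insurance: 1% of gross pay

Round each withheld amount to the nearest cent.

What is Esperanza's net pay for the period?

State disability insurance: $5,921.76 × 0.01 = $59.22
Medicare: $5,921.76 × 0.03 = $177.65
State unemployment insurance (employee share): $5,921.76 × 0.01 = $59.22
AD&D insurance premium: $197.79
Life insurance premium: $207.86
Total deductions = $59.22 + $177.65 + $59.22 + $197.79 + $207.86 = $701.74
Net pay = $5,921.76 − $701.74 = $5,220.02

$5,220.02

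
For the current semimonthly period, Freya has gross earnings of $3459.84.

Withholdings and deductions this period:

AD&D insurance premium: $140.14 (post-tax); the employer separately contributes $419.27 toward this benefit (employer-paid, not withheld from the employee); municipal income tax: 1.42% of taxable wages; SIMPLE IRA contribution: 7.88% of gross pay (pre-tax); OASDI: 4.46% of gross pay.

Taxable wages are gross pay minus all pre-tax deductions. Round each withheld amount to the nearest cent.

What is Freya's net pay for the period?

SIMPLE IRA contribution: $3459.84 × 0.0788 = $272.64
Taxable wages = $3459.84 − $272.64 = $3187.20
Municipal income tax: $3187.20 × 0.0142 = $45.26
OASDI: $3459.84 × 0.0446 = $154.31
AD&D insurance premium: $140.14
(Employer's $419.27 toward AD&D insurance premium is not withheld from the employee.)
Total deductions = $272.64 + $45.26 + $154.31 + $140.14 = $612.35
Net pay = $3459.84 − $612.35 = $2847.49

$2847.49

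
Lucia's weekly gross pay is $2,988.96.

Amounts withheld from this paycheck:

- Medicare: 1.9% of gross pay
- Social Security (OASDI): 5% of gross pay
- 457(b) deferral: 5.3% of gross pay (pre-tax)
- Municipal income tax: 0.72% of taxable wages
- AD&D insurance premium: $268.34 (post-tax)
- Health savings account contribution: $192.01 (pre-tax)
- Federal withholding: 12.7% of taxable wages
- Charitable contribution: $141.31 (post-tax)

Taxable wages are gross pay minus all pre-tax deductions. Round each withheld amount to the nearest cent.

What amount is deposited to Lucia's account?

$1,668.56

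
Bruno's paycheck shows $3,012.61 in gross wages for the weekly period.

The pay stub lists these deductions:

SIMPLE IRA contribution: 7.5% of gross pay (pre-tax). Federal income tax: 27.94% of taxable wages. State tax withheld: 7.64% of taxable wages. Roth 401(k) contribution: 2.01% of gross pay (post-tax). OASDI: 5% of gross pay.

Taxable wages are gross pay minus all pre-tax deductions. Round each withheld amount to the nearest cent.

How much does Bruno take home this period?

$1,583.99

SIMPLE IRA contribution: $3,012.61 × 0.075 = $225.95
Taxable wages = $3,012.61 − $225.95 = $2,786.66
Federal income tax: $2,786.66 × 0.2794 = $778.59
State tax withheld: $2,786.66 × 0.0764 = $212.90
OASDI: $3,012.61 × 0.05 = $150.63
Roth 401(k) contribution: $3,012.61 × 0.0201 = $60.55
Total deductions = $225.95 + $778.59 + $212.90 + $150.63 + $60.55 = $1,428.62
Net pay = $3,012.61 − $1,428.62 = $1,583.99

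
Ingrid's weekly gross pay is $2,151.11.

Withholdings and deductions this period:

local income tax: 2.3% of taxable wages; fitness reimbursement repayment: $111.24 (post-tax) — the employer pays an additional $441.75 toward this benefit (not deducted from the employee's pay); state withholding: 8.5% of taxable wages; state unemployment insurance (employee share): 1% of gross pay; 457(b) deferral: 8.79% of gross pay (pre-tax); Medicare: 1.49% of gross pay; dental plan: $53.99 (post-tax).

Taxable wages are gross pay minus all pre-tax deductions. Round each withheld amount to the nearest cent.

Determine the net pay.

$1,531.34

457(b) deferral: $2,151.11 × 0.0879 = $189.08
Taxable wages = $2,151.11 − $189.08 = $1,962.03
Local income tax: $1,962.03 × 0.023 = $45.13
State withholding: $1,962.03 × 0.085 = $166.77
Medicare: $2,151.11 × 0.0149 = $32.05
State unemployment insurance (employee share): $2,151.11 × 0.01 = $21.51
Dental plan: $53.99
Fitness reimbursement repayment: $111.24
(Employer's $441.75 toward fitness reimbursement repayment is not withheld from the employee.)
Total deductions = $189.08 + $45.13 + $166.77 + $32.05 + $21.51 + $53.99 + $111.24 = $619.77
Net pay = $2,151.11 − $619.77 = $1,531.34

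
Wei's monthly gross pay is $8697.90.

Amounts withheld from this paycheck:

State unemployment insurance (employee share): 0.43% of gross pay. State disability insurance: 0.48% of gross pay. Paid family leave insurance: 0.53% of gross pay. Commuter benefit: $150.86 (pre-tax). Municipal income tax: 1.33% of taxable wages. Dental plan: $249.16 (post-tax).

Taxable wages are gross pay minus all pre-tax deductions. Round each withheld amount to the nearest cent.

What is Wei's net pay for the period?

$8058.95

Commuter benefit: $150.86
Taxable wages = $8697.90 − $150.86 = $8547.04
Municipal income tax: $8547.04 × 0.0133 = $113.68
State unemployment insurance (employee share): $8697.90 × 0.0043 = $37.40
Paid family leave insurance: $8697.90 × 0.0053 = $46.10
State disability insurance: $8697.90 × 0.0048 = $41.75
Dental plan: $249.16
Total deductions = $150.86 + $113.68 + $37.40 + $46.10 + $41.75 + $249.16 = $638.95
Net pay = $8697.90 − $638.95 = $8058.95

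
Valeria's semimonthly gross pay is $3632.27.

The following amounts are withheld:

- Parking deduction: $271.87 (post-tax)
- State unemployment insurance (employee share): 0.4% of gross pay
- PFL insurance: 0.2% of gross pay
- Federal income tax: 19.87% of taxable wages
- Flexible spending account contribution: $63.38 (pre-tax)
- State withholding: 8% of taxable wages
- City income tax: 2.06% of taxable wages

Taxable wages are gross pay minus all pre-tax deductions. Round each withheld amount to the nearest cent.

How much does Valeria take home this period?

Flexible spending account contribution: $63.38
Taxable wages = $3632.27 − $63.38 = $3568.89
City income tax: $3568.89 × 0.0206 = $73.52
Federal income tax: $3568.89 × 0.1987 = $709.14
State withholding: $3568.89 × 0.08 = $285.51
PFL insurance: $3632.27 × 0.002 = $7.26
State unemployment insurance (employee share): $3632.27 × 0.004 = $14.53
Parking deduction: $271.87
Total deductions = $63.38 + $73.52 + $709.14 + $285.51 + $7.26 + $14.53 + $271.87 = $1425.21
Net pay = $3632.27 − $1425.21 = $2207.06

$2207.06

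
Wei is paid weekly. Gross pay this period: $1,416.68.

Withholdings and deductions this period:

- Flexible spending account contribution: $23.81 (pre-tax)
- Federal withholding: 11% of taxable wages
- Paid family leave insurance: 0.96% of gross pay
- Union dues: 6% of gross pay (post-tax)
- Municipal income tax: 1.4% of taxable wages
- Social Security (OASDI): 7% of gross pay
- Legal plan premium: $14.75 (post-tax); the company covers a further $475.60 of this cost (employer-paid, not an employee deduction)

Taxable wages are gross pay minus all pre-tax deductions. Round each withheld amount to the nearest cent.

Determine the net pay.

$1,007.63

Flexible spending account contribution: $23.81
Taxable wages = $1,416.68 − $23.81 = $1,392.87
Municipal income tax: $1,392.87 × 0.014 = $19.50
Federal withholding: $1,392.87 × 0.11 = $153.22
Paid family leave insurance: $1,416.68 × 0.0096 = $13.60
Social Security (OASDI): $1,416.68 × 0.07 = $99.17
Union dues: $1,416.68 × 0.06 = $85.00
Legal plan premium: $14.75
(Employer's $475.60 toward legal plan premium is not withheld from the employee.)
Total deductions = $23.81 + $19.50 + $153.22 + $13.60 + $99.17 + $85.00 + $14.75 = $409.05
Net pay = $1,416.68 − $409.05 = $1,007.63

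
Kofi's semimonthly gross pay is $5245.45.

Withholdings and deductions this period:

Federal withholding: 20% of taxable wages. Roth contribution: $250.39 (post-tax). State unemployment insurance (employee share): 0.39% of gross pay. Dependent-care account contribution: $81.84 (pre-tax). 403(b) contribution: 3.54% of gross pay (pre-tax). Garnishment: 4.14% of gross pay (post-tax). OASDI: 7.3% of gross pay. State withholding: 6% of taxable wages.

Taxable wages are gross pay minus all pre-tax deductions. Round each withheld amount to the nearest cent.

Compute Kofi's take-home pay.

403(b) contribution: $5245.45 × 0.0354 = $185.69
Dependent-care account contribution: $81.84
Pre-tax total = $185.69 + $81.84 = $267.53
Taxable wages = $5245.45 − $267.53 = $4977.92
Federal withholding: $4977.92 × 0.2 = $995.58
State withholding: $4977.92 × 0.06 = $298.68
OASDI: $5245.45 × 0.073 = $382.92
State unemployment insurance (employee share): $5245.45 × 0.0039 = $20.46
Roth contribution: $250.39
Garnishment: $5245.45 × 0.0414 = $217.16
Total deductions = $185.69 + $81.84 + $995.58 + $298.68 + $382.92 + $20.46 + $250.39 + $217.16 = $2432.72
Net pay = $5245.45 − $2432.72 = $2812.73

$2812.73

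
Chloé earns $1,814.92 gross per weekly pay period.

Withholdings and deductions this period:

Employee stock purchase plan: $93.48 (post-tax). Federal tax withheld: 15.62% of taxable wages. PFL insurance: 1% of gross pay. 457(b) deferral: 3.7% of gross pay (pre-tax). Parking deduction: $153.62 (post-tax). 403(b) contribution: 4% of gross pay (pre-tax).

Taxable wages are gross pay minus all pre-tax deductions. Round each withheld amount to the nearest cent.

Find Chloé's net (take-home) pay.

403(b) contribution: $1,814.92 × 0.04 = $72.60
457(b) deferral: $1,814.92 × 0.037 = $67.15
Pre-tax total = $72.60 + $67.15 = $139.75
Taxable wages = $1,814.92 − $139.75 = $1,675.17
Federal tax withheld: $1,675.17 × 0.1562 = $261.66
PFL insurance: $1,814.92 × 0.01 = $18.15
Employee stock purchase plan: $93.48
Parking deduction: $153.62
Total deductions = $72.60 + $67.15 + $261.66 + $18.15 + $93.48 + $153.62 = $666.66
Net pay = $1,814.92 − $666.66 = $1,148.26

$1,148.26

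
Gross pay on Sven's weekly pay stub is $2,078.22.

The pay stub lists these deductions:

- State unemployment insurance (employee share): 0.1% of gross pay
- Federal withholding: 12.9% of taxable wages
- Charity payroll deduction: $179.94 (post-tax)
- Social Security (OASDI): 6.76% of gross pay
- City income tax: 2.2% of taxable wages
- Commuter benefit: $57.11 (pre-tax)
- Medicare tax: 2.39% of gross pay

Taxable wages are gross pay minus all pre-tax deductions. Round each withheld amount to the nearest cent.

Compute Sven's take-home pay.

Commuter benefit: $57.11
Taxable wages = $2,078.22 − $57.11 = $2,021.11
City income tax: $2,021.11 × 0.022 = $44.46
Federal withholding: $2,021.11 × 0.129 = $260.72
Medicare tax: $2,078.22 × 0.0239 = $49.67
State unemployment insurance (employee share): $2,078.22 × 0.001 = $2.08
Social Security (OASDI): $2,078.22 × 0.0676 = $140.49
Charity payroll deduction: $179.94
Total deductions = $57.11 + $44.46 + $260.72 + $49.67 + $2.08 + $140.49 + $179.94 = $734.47
Net pay = $2,078.22 − $734.47 = $1,343.75

$1,343.75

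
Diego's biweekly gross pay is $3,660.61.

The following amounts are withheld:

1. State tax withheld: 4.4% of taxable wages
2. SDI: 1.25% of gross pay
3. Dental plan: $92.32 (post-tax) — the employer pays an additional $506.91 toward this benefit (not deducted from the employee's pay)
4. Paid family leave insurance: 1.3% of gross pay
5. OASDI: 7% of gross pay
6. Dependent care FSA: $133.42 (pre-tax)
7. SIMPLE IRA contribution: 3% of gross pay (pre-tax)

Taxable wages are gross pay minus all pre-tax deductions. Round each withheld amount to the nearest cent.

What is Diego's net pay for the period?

Dependent care FSA: $133.42
SIMPLE IRA contribution: $3,660.61 × 0.03 = $109.82
Pre-tax total = $133.42 + $109.82 = $243.24
Taxable wages = $3,660.61 − $243.24 = $3,417.37
State tax withheld: $3,417.37 × 0.044 = $150.36
OASDI: $3,660.61 × 0.07 = $256.24
SDI: $3,660.61 × 0.0125 = $45.76
Paid family leave insurance: $3,660.61 × 0.013 = $47.59
Dental plan: $92.32
(Employer's $506.91 toward dental plan is not withheld from the employee.)
Total deductions = $133.42 + $109.82 + $150.36 + $256.24 + $45.76 + $47.59 + $92.32 = $835.51
Net pay = $3,660.61 − $835.51 = $2,825.10

$2,825.10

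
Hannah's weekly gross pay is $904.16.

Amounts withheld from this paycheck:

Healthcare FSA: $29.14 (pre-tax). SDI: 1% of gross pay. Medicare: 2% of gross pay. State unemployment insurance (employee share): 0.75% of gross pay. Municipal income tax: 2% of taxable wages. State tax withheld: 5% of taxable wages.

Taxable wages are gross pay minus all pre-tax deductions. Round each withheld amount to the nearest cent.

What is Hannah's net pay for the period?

$779.87

Healthcare FSA: $29.14
Taxable wages = $904.16 − $29.14 = $875.02
State tax withheld: $875.02 × 0.05 = $43.75
Municipal income tax: $875.02 × 0.02 = $17.50
Medicare: $904.16 × 0.02 = $18.08
State unemployment insurance (employee share): $904.16 × 0.0075 = $6.78
SDI: $904.16 × 0.01 = $9.04
Total deductions = $29.14 + $43.75 + $17.50 + $18.08 + $6.78 + $9.04 = $124.29
Net pay = $904.16 − $124.29 = $779.87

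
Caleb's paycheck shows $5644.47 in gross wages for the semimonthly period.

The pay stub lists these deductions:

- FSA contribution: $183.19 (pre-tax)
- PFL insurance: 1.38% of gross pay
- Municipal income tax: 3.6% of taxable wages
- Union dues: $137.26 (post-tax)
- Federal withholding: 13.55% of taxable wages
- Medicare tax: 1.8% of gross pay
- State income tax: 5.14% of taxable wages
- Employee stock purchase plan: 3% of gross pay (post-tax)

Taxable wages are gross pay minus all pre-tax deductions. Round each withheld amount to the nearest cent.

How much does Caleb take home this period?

$3757.88

FSA contribution: $183.19
Taxable wages = $5644.47 − $183.19 = $5461.28
Municipal income tax: $5461.28 × 0.036 = $196.61
State income tax: $5461.28 × 0.0514 = $280.71
Federal withholding: $5461.28 × 0.1355 = $740.00
PFL insurance: $5644.47 × 0.0138 = $77.89
Medicare tax: $5644.47 × 0.018 = $101.60
Employee stock purchase plan: $5644.47 × 0.03 = $169.33
Union dues: $137.26
Total deductions = $183.19 + $196.61 + $280.71 + $740.00 + $77.89 + $101.60 + $169.33 + $137.26 = $1886.59
Net pay = $5644.47 − $1886.59 = $3757.88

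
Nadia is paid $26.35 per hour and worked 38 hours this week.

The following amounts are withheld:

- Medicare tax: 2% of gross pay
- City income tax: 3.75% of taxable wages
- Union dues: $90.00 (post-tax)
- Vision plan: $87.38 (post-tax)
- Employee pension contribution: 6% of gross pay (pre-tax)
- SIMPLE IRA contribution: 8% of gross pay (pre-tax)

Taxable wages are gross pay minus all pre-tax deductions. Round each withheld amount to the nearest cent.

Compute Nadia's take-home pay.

$631.42

Gross pay: 38 × $26.35 = $1,001.30
Employee pension contribution: $1,001.30 × 0.06 = $60.08
SIMPLE IRA contribution: $1,001.30 × 0.08 = $80.10
Pre-tax total = $60.08 + $80.10 = $140.18
Taxable wages = $1,001.30 − $140.18 = $861.12
City income tax: $861.12 × 0.0375 = $32.29
Medicare tax: $1,001.30 × 0.02 = $20.03
Vision plan: $87.38
Union dues: $90.00
Total deductions = $60.08 + $80.10 + $32.29 + $20.03 + $87.38 + $90.00 = $369.88
Net pay = $1,001.30 − $369.88 = $631.42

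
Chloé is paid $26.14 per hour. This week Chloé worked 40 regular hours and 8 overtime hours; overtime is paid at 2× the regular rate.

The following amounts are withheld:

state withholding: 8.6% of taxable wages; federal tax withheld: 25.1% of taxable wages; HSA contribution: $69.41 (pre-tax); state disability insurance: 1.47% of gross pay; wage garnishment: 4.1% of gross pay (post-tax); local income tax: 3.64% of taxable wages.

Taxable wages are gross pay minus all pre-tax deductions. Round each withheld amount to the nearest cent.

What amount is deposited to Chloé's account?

$792.21

Regular pay: 40 × $26.14 = $1,045.60
Overtime pay: 8 × $26.14 × 2 = $418.24
Gross pay = $1,045.60 + $418.24 = $1,463.84
HSA contribution: $69.41
Taxable wages = $1,463.84 − $69.41 = $1,394.43
State withholding: $1,394.43 × 0.086 = $119.92
Federal tax withheld: $1,394.43 × 0.251 = $350.00
Local income tax: $1,394.43 × 0.0364 = $50.76
State disability insurance: $1,463.84 × 0.0147 = $21.52
Wage garnishment: $1,463.84 × 0.041 = $60.02
Total deductions = $69.41 + $119.92 + $350.00 + $50.76 + $21.52 + $60.02 = $671.63
Net pay = $1,463.84 − $671.63 = $792.21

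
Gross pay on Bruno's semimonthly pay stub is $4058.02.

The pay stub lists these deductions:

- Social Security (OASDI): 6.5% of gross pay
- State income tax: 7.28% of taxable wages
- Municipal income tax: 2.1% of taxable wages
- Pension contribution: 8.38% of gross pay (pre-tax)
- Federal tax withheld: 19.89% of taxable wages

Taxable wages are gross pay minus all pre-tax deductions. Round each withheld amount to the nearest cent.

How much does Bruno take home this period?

$2365.94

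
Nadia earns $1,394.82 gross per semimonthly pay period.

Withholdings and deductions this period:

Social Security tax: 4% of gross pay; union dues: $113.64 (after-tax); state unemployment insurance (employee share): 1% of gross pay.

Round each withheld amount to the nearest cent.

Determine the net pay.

State unemployment insurance (employee share): $1,394.82 × 0.01 = $13.95
Social Security tax: $1,394.82 × 0.04 = $55.79
Union dues: $113.64
Total deductions = $13.95 + $55.79 + $113.64 = $183.38
Net pay = $1,394.82 − $183.38 = $1,211.44

$1,211.44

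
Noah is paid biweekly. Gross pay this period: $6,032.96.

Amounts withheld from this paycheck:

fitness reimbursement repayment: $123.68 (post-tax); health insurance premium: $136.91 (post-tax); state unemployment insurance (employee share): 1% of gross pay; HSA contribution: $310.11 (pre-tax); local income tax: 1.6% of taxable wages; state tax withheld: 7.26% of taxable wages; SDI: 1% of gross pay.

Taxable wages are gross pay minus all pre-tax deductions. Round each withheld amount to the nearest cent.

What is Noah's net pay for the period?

HSA contribution: $310.11
Taxable wages = $6,032.96 − $310.11 = $5,722.85
Local income tax: $5,722.85 × 0.016 = $91.57
State tax withheld: $5,722.85 × 0.0726 = $415.48
SDI: $6,032.96 × 0.01 = $60.33
State unemployment insurance (employee share): $6,032.96 × 0.01 = $60.33
Fitness reimbursement repayment: $123.68
Health insurance premium: $136.91
Total deductions = $310.11 + $91.57 + $415.48 + $60.33 + $60.33 + $123.68 + $136.91 = $1,198.41
Net pay = $6,032.96 − $1,198.41 = $4,834.55

$4,834.55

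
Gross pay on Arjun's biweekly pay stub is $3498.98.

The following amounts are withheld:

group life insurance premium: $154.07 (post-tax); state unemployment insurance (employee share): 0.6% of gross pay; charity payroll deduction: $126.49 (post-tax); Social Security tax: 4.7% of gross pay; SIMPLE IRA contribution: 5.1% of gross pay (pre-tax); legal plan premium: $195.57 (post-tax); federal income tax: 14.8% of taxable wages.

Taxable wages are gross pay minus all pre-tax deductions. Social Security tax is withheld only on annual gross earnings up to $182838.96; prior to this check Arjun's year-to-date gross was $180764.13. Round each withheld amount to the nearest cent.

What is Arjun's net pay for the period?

SIMPLE IRA contribution: $3498.98 × 0.051 = $178.45
Taxable wages = $3498.98 − $178.45 = $3320.53
Federal income tax: $3320.53 × 0.148 = $491.44
Social Security tax: only $182838.96 − $180764.13 = $2074.83 of this check is subject → $2074.83 × 0.047 = $97.52
State unemployment insurance (employee share): $3498.98 × 0.006 = $20.99
Charity payroll deduction: $126.49
Legal plan premium: $195.57
Group life insurance premium: $154.07
Total deductions = $178.45 + $491.44 + $97.52 + $20.99 + $126.49 + $195.57 + $154.07 = $1264.53
Net pay = $3498.98 − $1264.53 = $2234.45

$2234.45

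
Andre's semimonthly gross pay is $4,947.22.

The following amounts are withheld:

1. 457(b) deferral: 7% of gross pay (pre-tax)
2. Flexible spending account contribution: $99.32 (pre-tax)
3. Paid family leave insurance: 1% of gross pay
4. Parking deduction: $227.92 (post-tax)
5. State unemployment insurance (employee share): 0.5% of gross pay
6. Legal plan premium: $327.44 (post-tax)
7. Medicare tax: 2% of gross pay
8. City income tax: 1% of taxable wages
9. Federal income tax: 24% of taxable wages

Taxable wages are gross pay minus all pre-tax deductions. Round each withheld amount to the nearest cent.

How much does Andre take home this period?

Flexible spending account contribution: $99.32
457(b) deferral: $4,947.22 × 0.07 = $346.31
Pre-tax total = $99.32 + $346.31 = $445.63
Taxable wages = $4,947.22 − $445.63 = $4,501.59
City income tax: $4,501.59 × 0.01 = $45.02
Federal income tax: $4,501.59 × 0.24 = $1,080.38
Paid family leave insurance: $4,947.22 × 0.01 = $49.47
Medicare tax: $4,947.22 × 0.02 = $98.94
State unemployment insurance (employee share): $4,947.22 × 0.005 = $24.74
Parking deduction: $227.92
Legal plan premium: $327.44
Total deductions = $99.32 + $346.31 + $45.02 + $1,080.38 + $49.47 + $98.94 + $24.74 + $227.92 + $327.44 = $2,299.54
Net pay = $4,947.22 − $2,299.54 = $2,647.68

$2,647.68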